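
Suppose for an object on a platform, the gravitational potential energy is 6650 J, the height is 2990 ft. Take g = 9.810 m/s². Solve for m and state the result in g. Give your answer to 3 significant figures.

Solving PE = m·g·h for m: m = PE/(g·h).
PE = 6650 J; h = 2990 ft = 911.4 m; g = 9.810 m/s².
m = 0.7438 kg
0.7438 kg × (1 g / 0.001000 kg) = 743.8 g

744 g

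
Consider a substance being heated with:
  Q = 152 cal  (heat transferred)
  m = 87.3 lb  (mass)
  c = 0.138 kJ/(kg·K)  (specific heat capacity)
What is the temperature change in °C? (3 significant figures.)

0.116 °C

Solving Q = m·c·ΔT for ΔT: ΔT = Q/(m·c).
Q = 152 cal = 636.0 J; m = 87.3 lb = 39.60 kg; c = 0.138 kJ/(kg·K) = 138.0 J/(kg·K).
ΔT = 0.1164 K
Since 1 °C = 1 K, 0.1164 °C.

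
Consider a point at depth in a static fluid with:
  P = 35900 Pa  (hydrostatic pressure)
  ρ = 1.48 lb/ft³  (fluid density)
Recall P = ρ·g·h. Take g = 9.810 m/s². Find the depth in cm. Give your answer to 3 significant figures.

Rearranging P = ρ·g·h for h: h = P/(ρ·g).
P = 35900 Pa; ρ = 1.48 lb/ft³ = 23.71 kg/m³; g = 9.810 m/s².
h = 154.4 m
154.4 m × (1 cm / 0.01000 m) = 15436 cm

15400 cm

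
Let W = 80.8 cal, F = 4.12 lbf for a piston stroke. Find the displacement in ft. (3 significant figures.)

Rearranging: d = W/F.
W = 80.8 cal = 338.1 J; F = 4.12 lbf = 18.33 N.
d = 18.45 m
18.45 m × (1 ft / 0.3048 m) = 60.52 ft

60.5 ft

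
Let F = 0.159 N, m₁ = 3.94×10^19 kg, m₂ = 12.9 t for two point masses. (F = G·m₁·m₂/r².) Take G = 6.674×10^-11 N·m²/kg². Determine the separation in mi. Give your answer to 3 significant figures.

9080 mi

From Newton's law of gravitation: r = √(G·m₁m₂/F).
F = 0.159 N; m₁ = 3.94×10^19 kg; m₂ = 12.9 t = 12900 kg; G = 6.674×10^-11 N·m²/kg².
r = 1.461×10^7 m
1.461×10^7 m × (1 mi / 1609 m) = 9076 mi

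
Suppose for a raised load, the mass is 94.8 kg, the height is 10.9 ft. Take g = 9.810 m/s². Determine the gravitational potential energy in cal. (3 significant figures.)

Directly: PE = mgh.
m = 94.8 kg; h = 10.9 ft = 3.322 m; g = 9.810 m/s².
PE = 3090 J
3090 J × (1 cal / 4.184 J) = 738.5 cal

738 cal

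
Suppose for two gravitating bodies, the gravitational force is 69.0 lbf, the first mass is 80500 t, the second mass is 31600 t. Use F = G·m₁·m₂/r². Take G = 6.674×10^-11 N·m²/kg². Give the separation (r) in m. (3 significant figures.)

23.5 m

Rearranging F = G·m₁·m₂/r² for r: r = √(G·m₁m₂/F).
F = 69.0 lbf = 306.9 N; m₁ = 80500 t = 8.050×10^7 kg; m₂ = 31600 t = 3.160×10^7 kg; G = 6.674×10^-11 N·m²/kg².
r = 23.52 m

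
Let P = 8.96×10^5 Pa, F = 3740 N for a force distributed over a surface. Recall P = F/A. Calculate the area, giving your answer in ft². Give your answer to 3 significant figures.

0.0449 ft²

Solving P = F/A for A: A = F/P.
P = 8.96×10^5 Pa; F = 3740 N.
A = 0.004174 m²
0.004174 m² × (1 ft² / 0.09290 m²) = 0.04493 ft²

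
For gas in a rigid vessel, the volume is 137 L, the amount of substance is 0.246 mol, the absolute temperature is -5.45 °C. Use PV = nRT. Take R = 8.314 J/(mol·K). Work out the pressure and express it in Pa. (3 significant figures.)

From the ideal-gas law: P = nRT/V.
V = 137 L = 0.1370 m³; n = 0.246 mol; T = -5.45 °C = 267.7 K; R = 8.314 J/(mol·K).
P = 3996 Pa  (the unit combination reduces to kg/(m·s²) = Pa)

4000 Pa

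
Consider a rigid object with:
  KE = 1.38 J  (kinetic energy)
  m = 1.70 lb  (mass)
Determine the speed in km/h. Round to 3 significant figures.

6.81 km/h

Solving KE = ½mv² for v: v = √(2·KE/m).
KE = 1.38 J; m = 1.70 lb = 0.7711 kg.
v = 1.892 m/s
1.892 m/s × (1 km/h / 0.2778 m/s) = 6.811 km/h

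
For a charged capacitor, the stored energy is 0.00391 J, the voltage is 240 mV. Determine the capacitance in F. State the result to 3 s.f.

0.136 F

Rearranging: C = 2E/V².
E = 0.00391 J; V = 240 mV = 0.2400 V.
C = 0.1358 F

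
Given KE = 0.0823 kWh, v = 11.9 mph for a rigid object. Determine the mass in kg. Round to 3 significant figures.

20900 kg

Rearranging: m = 2·KE/v².
KE = 0.0823 kWh = 2.963×10^5 J; v = 11.9 mph = 5.320 m/s.
m = 20939 kg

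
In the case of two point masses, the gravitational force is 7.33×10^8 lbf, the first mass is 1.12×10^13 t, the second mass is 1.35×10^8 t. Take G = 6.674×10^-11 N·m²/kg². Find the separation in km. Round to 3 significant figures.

5.56 km

Solving F = G·m₁·m₂/r² for r: r = √(G·m₁m₂/F).
F = 7.33×10^8 lbf = 3.261×10^9 N; m₁ = 1.12×10^13 t = 1.120×10^16 kg; m₂ = 1.35×10^8 t = 1.350×10^11 kg; G = 6.674×10^-11 N·m²/kg².
r = 5563 m
5563 m × (1 km / 1000 m) = 5.563 km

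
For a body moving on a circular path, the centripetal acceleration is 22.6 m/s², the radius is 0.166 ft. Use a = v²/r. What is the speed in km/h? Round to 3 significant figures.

3.85 km/h

Solving a = v²/r for v: v = √(a·r).
a = 22.6 m/s²; r = 0.166 ft = 0.05060 m.
v = 1.069 m/s
1.069 m/s × (1 km/h / 0.2778 m/s) = 3.850 km/h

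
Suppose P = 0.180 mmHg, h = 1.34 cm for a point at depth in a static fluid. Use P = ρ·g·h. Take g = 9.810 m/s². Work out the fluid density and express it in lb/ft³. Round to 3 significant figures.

Rearranging P = ρ·g·h for ρ: ρ = P/(g·h).
P = 0.180 mmHg = 24.00 Pa; h = 1.34 cm = 0.01340 m; g = 9.810 m/s².
ρ = 182.6 kg/m³
182.6 kg/m³ × (1 lb/ft³ / 16.02 kg/m³) = 11.40 lb/ft³

11.4 lb/ft³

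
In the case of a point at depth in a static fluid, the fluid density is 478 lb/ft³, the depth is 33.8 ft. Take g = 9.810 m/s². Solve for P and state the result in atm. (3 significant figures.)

7.64 atm

Directly: P = ρgh.
ρ = 478 lb/ft³ = 7657 kg/m³; h = 33.8 ft = 10.30 m; g = 9.810 m/s².
P = 7.738×10^5 Pa
7.738×10^5 Pa × (1 atm / 1.013×10^5 Pa) = 7.637 atm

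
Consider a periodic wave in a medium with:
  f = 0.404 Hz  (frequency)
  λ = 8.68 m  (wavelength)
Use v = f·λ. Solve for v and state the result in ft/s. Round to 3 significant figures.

11.5 ft/s

v is given directly by: v = fλ.
f = 0.404 Hz; λ = 8.68 m.
v = 3.507 m/s
3.507 m/s × (1 ft/s / 0.3048 m/s) = 11.50 ft/s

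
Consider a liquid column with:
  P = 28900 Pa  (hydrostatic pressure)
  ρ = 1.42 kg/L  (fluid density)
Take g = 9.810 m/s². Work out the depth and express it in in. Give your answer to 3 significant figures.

Solving P = ρ·g·h for h: h = P/(ρ·g).
P = 28900 Pa; ρ = 1.42 kg/L = 1420 kg/m³; g = 9.810 m/s².
h = 2.075 m
2.075 m × (1 in / 0.02540 m) = 81.68 in

81.7 in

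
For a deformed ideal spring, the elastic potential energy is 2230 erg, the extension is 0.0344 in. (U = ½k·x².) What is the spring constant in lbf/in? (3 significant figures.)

3.34 lbf/in

Rearranging: k = 2U/x².
U = 2230 erg = 2.230×10^-4 J; x = 0.0344 in = 8.738×10^-4 m.
k = 584.2 N/m
584.2 N/m × (1 lbf/in / 175.1 N/m) = 3.336 lbf/in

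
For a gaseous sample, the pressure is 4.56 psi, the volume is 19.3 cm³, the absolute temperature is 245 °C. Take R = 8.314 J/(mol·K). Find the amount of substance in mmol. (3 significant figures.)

Rearranging PV = nRT for n: n = PV/(RT).
P = 4.56 psi = 31440 Pa; V = 19.3 cm³ = 1.930×10^-5 m³; T = 245 °C = 518.1 K; R = 8.314 J/(mol·K).
n = 1.409×10^-4 mol
1.409×10^-4 mol × (1 mmol / 0.001000 mol) = 0.1409 mmol

0.141 mmol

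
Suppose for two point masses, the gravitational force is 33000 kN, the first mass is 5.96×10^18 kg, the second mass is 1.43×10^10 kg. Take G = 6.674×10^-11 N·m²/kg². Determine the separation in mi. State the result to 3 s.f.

From Newton's law of gravitation: r = √(G·m₁m₂/F).
F = 33000 kN = 3.300×10^7 N; m₁ = 5.96×10^18 kg; m₂ = 1.43×10^10 kg; G = 6.674×10^-11 N·m²/kg².
r = 4.152×10^5 m
4.152×10^5 m × (1 mi / 1609 m) = 258.0 mi

258 mi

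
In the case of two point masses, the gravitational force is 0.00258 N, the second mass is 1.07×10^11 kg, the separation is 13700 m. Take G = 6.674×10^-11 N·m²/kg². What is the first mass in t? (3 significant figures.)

67.8 t

From Newton's law of gravitation: m₁ = F·r²/(G·m₂).
F = 0.00258 N; m₂ = 1.07×10^11 kg; r = 13700 m; G = 6.674×10^-11 N·m²/kg².
m₁ = 67810 kg
67810 kg × (1 t / 1000 kg) = 67.81 t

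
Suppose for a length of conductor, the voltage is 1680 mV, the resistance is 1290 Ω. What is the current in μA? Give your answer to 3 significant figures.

Solving V = I·R for I: I = V/R.
V = 1680 mV = 1.680 V; R = 1290 Ω.
I = 0.001302 A
0.001302 A × (1 μA / 1.000×10^-6 A) = 1302 μA

1300 μA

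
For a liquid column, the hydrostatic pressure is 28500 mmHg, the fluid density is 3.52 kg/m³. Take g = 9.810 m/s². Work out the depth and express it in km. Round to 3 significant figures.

110 km

Rearranging: h = P/(ρ·g).
P = 28500 mmHg = 3.800×10^6 Pa; ρ = 3.52 kg/m³; g = 9.810 m/s².
h = 1.100×10^5 m
1.100×10^5 m × (1 km / 1000 m) = 110.0 km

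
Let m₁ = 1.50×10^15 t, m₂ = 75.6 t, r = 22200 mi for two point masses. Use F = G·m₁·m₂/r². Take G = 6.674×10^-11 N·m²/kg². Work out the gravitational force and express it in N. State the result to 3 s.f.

F is given directly by: F = Gm₁m₂/r².
m₁ = 1.50×10^15 t = 1.500×10^18 kg; m₂ = 75.6 t = 75600 kg; r = 22200 mi = 3.573×10^7 m; G = 6.674×10^-11 N·m²/kg².
F = 0.005929 N

0.00593 N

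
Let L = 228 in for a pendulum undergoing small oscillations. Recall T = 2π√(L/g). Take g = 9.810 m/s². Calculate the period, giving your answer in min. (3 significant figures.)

0.0805 min

T is given directly by: T = 2π√(L/g).
L = 228 in = 5.791 m; g = 9.810 m/s².
T = 4.828 s
4.828 s × (1 min / 60.00 s) = 0.08046 min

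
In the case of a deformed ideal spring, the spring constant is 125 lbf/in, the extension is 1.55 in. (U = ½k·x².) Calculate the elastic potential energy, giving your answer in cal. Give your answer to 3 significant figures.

U is given directly by: U = ½kx².
k = 125 lbf/in = 21891 N/m; x = 1.55 in = 0.03937 m.
U = 16.97 J
16.97 J × (1 cal / 4.184 J) = 4.055 cal

4.05 cal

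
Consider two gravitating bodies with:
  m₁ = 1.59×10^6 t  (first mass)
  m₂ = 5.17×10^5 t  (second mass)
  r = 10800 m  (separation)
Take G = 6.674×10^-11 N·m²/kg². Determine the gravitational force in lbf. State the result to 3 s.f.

Directly: F = Gm₁m₂/r².
m₁ = 1.59×10^6 t = 1.590×10^9 kg; m₂ = 5.17×10^5 t = 5.170×10^8 kg; r = 10800 m; G = 6.674×10^-11 N·m²/kg².
F = 0.4704 N
0.4704 N × (1 lbf / 4.448 N) = 0.1057 lbf

0.106 lbf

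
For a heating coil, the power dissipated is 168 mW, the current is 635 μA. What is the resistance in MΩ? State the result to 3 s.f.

0.417 MΩ

Solving P = I²R for R: R = P/I².
P = 168 mW = 0.1680 W; I = 635 μA = 6.350×10^-4 A.
R = 4.166×10^5 Ω
4.166×10^5 Ω × (1 MΩ / 1.000×10^6 Ω) = 0.4166 MΩ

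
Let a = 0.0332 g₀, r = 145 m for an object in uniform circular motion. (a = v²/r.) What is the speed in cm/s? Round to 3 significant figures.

687 cm/s

Solving a = v²/r for v: v = √(a·r).
a = 0.0332 g₀ = 0.3256 m/s²; r = 145 m.
v = 6.871 m/s
6.871 m/s × (1 cm/s / 0.01000 m/s) = 687.1 cm/s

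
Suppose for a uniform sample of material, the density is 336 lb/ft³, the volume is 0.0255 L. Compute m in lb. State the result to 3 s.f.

Rearranging: m = ρV.
ρ = 336 lb/ft³ = 5382 kg/m³; V = 0.0255 L = 2.550×10^-5 m³.
m = 0.1372 kg
0.1372 kg × (1 lb / 0.4536 kg) = 0.3026 lb

0.303 lb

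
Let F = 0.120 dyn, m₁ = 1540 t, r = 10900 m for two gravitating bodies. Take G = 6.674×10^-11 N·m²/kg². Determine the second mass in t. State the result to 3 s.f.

1390 t

Rearranging F = G·m₁·m₂/r² for m₂: m₂ = F·r²/(G·m₁).
F = 0.120 dyn = 1.200×10^-6 N; m₁ = 1540 t = 1.540×10^6 kg; r = 10900 m; G = 6.674×10^-11 N·m²/kg².
m₂ = 1.387×10^6 kg
1.387×10^6 kg × (1 t / 1000 kg) = 1387 t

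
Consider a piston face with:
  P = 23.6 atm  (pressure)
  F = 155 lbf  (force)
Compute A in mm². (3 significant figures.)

288 mm²

Solving P = F/A for A: A = F/P.
P = 23.6 atm = 2.391×10^6 Pa; F = 155 lbf = 689.5 N.
A = 2.883×10^-4 m²
2.883×10^-4 m² × (1 mm² / 1.000×10^-6 m²) = 288.3 mm²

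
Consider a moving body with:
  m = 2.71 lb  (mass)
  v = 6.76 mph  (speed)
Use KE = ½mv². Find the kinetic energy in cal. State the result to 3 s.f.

Directly: KE = ½mv².
m = 2.71 lb = 1.229 kg; v = 6.76 mph = 3.022 m/s.
KE = 5.613 J
5.613 J × (1 cal / 4.184 J) = 1.342 cal

1.34 cal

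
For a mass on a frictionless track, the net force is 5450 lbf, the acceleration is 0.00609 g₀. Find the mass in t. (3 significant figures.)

From Newton's second law: m = F/a.
F = 5450 lbf = 24243 N; a = 0.00609 g₀ = 0.05972 m/s².
m = 4.059×10^5 kg
4.059×10^5 kg × (1 t / 1000 kg) = 405.9 t

406 t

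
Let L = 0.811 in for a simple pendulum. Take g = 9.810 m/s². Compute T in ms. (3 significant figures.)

Directly: T = 2π√(L/g).
L = 0.811 in = 0.02060 m; g = 9.810 m/s².
T = 0.2879 s
0.2879 s × (1 ms / 0.001000 s) = 287.9 ms

288 ms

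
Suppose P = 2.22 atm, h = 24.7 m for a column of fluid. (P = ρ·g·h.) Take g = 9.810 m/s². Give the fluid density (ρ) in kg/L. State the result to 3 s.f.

Solving P = ρ·g·h for ρ: ρ = P/(g·h).
P = 2.22 atm = 2.249×10^5 Pa; h = 24.7 m; g = 9.810 m/s².
ρ = 928.3 kg/m³
928.3 kg/m³ × (1 kg/L / 1000 kg/m³) = 0.9283 kg/L

0.928 kg/L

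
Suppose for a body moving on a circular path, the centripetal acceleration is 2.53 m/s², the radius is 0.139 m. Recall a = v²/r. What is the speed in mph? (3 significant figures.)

1.33 mph

Rearranging: v = √(a·r).
a = 2.53 m/s²; r = 0.139 m.
v = 0.5930 m/s
0.5930 m/s × (1 mph / 0.4470 m/s) = 1.327 mph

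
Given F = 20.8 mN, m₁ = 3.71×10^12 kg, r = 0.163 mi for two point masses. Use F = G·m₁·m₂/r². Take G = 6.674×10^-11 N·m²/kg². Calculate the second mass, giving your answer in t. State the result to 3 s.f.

Rearranging: m₂ = F·r²/(G·m₁).
F = 20.8 mN = 0.02080 N; m₁ = 3.71×10^12 kg; r = 0.163 mi = 262.3 m; G = 6.674×10^-11 N·m²/kg².
m₂ = 5.781 kg
5.781 kg × (1 t / 1000 kg) = 0.005781 t

0.00578 t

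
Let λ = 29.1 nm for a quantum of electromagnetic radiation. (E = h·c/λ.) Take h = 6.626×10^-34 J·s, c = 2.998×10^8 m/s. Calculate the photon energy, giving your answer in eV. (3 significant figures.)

42.6 eV

Directly: E = hc/λ.
λ = 29.1 nm = 2.910×10^-8 m; h = 6.626×10^-34 J·s; c = 2.998×10^8 m/s.
E = 6.826×10^-18 J  (the unit combination reduces to kg·m²/s² = J)
6.826×10^-18 J × (1 eV / 1.602×10^-19 J) = 42.61 eV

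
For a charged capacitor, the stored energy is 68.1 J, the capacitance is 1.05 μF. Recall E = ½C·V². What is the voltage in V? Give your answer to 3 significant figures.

Rearranging E = ½C·V² for V: V = √(2E/C).
E = 68.1 J; C = 1.05 μF = 1.050×10^-6 F.
V = 11389 V

11400 V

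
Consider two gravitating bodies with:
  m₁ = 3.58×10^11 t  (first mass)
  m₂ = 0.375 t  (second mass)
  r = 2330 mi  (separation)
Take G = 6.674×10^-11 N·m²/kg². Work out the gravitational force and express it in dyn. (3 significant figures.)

0.0637 dyn

From Newton's law of gravitation: F = Gm₁m₂/r².
m₁ = 3.58×10^11 t = 3.580×10^14 kg; m₂ = 0.375 t = 375.0 kg; r = 2330 mi = 3.750×10^6 m; G = 6.674×10^-11 N·m²/kg².
F = 6.372×10^-7 N
6.372×10^-7 N × (1 dyn / 1.000×10^-5 N) = 0.06372 dyn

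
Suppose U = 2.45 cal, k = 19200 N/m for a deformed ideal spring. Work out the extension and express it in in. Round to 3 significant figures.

1.29 in

Rearranging U = ½k·x² for x: x = √(2U/k).
U = 2.45 cal = 10.25 J; k = 19200 N/m.
x = 0.03268 m
0.03268 m × (1 in / 0.02540 m) = 1.286 in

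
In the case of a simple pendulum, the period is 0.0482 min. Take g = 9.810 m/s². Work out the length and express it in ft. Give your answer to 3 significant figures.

6.82 ft

Solving T = 2π√(L/g) for L: L = g·(T/2π)².
T = 0.0482 min = 2.892 s; g = 9.810 m/s².
L = 2.078 m
2.078 m × (1 ft / 0.3048 m) = 6.819 ft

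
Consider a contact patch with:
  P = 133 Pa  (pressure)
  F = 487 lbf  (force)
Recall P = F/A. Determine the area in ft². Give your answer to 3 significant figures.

175 ft²

Rearranging: A = F/P.
P = 133 Pa; F = 487 lbf = 2166 N.
A = 16.29 m²
16.29 m² × (1 ft² / 0.09290 m²) = 175.3 ft²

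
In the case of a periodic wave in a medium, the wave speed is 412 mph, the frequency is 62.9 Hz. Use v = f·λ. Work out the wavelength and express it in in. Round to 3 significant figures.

115 in

Rearranging: λ = v/f.
v = 412 mph = 184.2 m/s; f = 62.9 Hz.
λ = 2.928 m
2.928 m × (1 in / 0.02540 m) = 115.3 in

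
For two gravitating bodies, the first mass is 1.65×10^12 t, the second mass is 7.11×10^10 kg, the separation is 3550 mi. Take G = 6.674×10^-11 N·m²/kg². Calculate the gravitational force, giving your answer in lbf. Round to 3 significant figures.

53.9 lbf

From Newton's law of gravitation: F = Gm₁m₂/r².
m₁ = 1.65×10^12 t = 1.650×10^15 kg; m₂ = 7.11×10^10 kg; r = 3550 mi = 5.713×10^6 m; G = 6.674×10^-11 N·m²/kg².
F = 239.9 N  (the unit combination reduces to kg·m/s² = N)
239.9 N × (1 lbf / 4.448 N) = 53.93 lbf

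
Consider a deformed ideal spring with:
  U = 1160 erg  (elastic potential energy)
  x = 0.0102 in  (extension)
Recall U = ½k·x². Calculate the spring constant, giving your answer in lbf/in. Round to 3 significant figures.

19.7 lbf/in

Rearranging: k = 2U/x².
U = 1160 erg = 1.160×10^-4 J; x = 0.0102 in = 2.591×10^-4 m.
k = 3456 N/m
3456 N/m × (1 lbf/in / 175.1 N/m) = 19.74 lbf/in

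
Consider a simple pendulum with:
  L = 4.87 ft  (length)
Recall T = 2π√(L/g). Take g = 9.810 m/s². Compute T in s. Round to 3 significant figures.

Directly: T = 2π√(L/g).
L = 4.87 ft = 1.484 m; g = 9.810 m/s².
T = 2.444 s

2.44 s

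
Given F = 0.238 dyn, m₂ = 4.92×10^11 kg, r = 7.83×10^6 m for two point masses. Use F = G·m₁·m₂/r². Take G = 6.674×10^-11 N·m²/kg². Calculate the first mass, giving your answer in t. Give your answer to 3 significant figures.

4440 t

From Newton's law of gravitation: m₁ = F·r²/(G·m₂).
F = 0.238 dyn = 2.380×10^-6 N; m₂ = 4.92×10^11 kg; r = 7.83×10^6 m; G = 6.674×10^-11 N·m²/kg².
m₁ = 4.444×10^6 kg
4.444×10^6 kg × (1 t / 1000 kg) = 4444 t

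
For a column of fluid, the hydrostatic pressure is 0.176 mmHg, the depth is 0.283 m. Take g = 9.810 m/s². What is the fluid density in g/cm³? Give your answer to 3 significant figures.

Solving P = ρ·g·h for ρ: ρ = P/(g·h).
P = 0.176 mmHg = 23.46 Pa; h = 0.283 m; g = 9.810 m/s².
ρ = 8.452 kg/m³
8.452 kg/m³ × (1 g/cm³ / 1000 kg/m³) = 0.008452 g/cm³

0.00845 g/cm³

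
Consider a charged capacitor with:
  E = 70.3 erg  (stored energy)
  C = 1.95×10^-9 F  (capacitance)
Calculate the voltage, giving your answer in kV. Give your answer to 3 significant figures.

0.0849 kV

Solving E = ½C·V² for V: V = √(2E/C).
E = 70.3 erg = 7.030×10^-6 J; C = 1.95×10^-9 F.
V = 84.91 V  (the unit combination reduces to kg·m²/(A·s³) = V)
84.91 V × (1 kV / 1000 V) = 0.08491 kV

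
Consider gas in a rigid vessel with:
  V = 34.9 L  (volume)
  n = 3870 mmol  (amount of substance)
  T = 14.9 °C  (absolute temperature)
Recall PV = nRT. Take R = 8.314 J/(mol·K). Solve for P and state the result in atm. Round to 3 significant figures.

2.62 atm

Directly: P = nRT/V.
V = 34.9 L = 0.03490 m³; n = 3870 mmol = 3.870 mol; T = 14.9 °C = 288.0 K; R = 8.314 J/(mol·K).
P = 2.656×10^5 Pa
2.656×10^5 Pa × (1 atm / 1.013×10^5 Pa) = 2.621 atm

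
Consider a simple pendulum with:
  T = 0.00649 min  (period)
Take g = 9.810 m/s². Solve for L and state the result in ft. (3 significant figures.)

Rearranging T = 2π√(L/g) for L: L = g·(T/2π)².
T = 0.00649 min = 0.3894 s; g = 9.810 m/s².
L = 0.03768 m
0.03768 m × (1 ft / 0.3048 m) = 0.1236 ft

0.124 ft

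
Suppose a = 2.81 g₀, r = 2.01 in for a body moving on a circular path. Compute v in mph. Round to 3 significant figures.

2.65 mph

Rearranging a = v²/r for v: v = √(a·r).
a = 2.81 g₀ = 27.56 m/s²; r = 2.01 in = 0.05105 m.
v = 1.186 m/s
1.186 m/s × (1 mph / 0.4470 m/s) = 2.653 mph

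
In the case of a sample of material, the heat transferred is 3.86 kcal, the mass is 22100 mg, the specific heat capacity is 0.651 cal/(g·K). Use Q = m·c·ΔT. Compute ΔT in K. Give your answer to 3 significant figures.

Rearranging Q = m·c·ΔT for ΔT: ΔT = Q/(m·c).
Q = 3.86 kcal = 16150 J; m = 22100 mg = 0.02210 kg; c = 0.651 cal/(g·K) = 2724 J/(kg·K).
ΔT = 268.3 K

268 K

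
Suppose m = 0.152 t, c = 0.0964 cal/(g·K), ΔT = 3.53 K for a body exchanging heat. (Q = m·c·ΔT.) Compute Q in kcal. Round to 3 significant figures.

Directly: Q = mcΔT.
m = 0.152 t = 152.0 kg; c = 0.0964 cal/(g·K) = 403.3 J/(kg·K); ΔT = 3.53 K.
Q = 2.164×10^5 J
2.164×10^5 J × (1 kcal / 4184 J) = 51.72 kcal

51.7 kcal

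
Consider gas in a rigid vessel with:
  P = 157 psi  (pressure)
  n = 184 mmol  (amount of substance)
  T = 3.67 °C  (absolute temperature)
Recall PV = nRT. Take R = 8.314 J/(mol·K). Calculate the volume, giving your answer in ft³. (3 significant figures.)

Rearranging: V = nRT/P.
P = 157 psi = 1.082×10^6 Pa; n = 184 mmol = 0.1840 mol; T = 3.67 °C = 276.8 K; R = 8.314 J/(mol·K).
V = 3.912×10^-4 m³
3.912×10^-4 m³ × (1 ft³ / 0.02832 m³) = 0.01382 ft³

0.0138 ft³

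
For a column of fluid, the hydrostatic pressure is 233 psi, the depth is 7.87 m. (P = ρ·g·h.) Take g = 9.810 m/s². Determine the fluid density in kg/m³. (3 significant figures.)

Solving P = ρ·g·h for ρ: ρ = P/(g·h).
P = 233 psi = 1.606×10^6 Pa; h = 7.87 m; g = 9.810 m/s².
ρ = 20808 kg/m³

20800 kg/m³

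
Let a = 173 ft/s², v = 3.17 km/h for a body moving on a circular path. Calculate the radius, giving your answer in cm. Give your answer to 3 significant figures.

1.47 cm

Rearranging: r = v²/a.
a = 173 ft/s² = 52.73 m/s²; v = 3.17 km/h = 0.8806 m/s.
r = 0.01470 m
0.01470 m × (1 cm / 0.01000 m) = 1.470 cm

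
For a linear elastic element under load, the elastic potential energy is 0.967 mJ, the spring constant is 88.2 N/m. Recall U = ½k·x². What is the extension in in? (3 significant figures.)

0.184 in

Solving U = ½k·x² for x: x = √(2U/k).
U = 0.967 mJ = 9.670×10^-4 J; k = 88.2 N/m.
x = 0.004683 m
0.004683 m × (1 in / 0.02540 m) = 0.1844 in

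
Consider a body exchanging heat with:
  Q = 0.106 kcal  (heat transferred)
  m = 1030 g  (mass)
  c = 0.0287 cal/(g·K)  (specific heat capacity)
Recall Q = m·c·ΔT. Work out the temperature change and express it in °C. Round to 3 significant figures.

Rearranging: ΔT = Q/(m·c).
Q = 0.106 kcal = 443.5 J; m = 1030 g = 1.030 kg; c = 0.0287 cal/(g·K) = 120.1 J/(kg·K).
ΔT = 3.586 K
Since 1 °C = 1 K, 3.586 °C.

3.59 °C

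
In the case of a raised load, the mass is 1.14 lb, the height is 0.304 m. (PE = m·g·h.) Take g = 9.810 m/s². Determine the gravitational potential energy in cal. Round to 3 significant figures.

0.369 cal

Directly: PE = mgh.
m = 1.14 lb = 0.5171 kg; h = 0.304 m; g = 9.810 m/s².
PE = 1.542 J  (the unit combination reduces to kg·m²/s² = J)
1.542 J × (1 cal / 4.184 J) = 0.3686 cal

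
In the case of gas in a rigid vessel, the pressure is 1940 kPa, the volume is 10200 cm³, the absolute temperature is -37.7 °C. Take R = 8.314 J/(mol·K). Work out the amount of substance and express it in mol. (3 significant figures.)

Rearranging PV = nRT for n: n = PV/(RT).
P = 1940 kPa = 1.940×10^6 Pa; V = 10200 cm³ = 0.01020 m³; T = -37.7 °C = 235.4 K; R = 8.314 J/(mol·K).
n = 10.11 mol

10.1 mol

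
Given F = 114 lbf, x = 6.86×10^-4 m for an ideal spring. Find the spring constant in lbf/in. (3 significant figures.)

From Hooke's law: k = F/x.
F = 114 lbf = 507.1 N; x = 6.86×10^-4 m.
k = 7.392×10^5 N/m
7.392×10^5 N/m × (1 lbf/in / 175.1 N/m) = 4221 lbf/in

4220 lbf/in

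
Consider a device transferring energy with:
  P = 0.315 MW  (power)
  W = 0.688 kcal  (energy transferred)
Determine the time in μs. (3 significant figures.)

Rearranging P = W/t for t: t = W/P.
P = 0.315 MW = 3.150×10^5 W; W = 0.688 kcal = 2879 J.
t = 0.009138 s
0.009138 s × (1 μs / 1.000×10^-6 s) = 9138 μs

9140 μs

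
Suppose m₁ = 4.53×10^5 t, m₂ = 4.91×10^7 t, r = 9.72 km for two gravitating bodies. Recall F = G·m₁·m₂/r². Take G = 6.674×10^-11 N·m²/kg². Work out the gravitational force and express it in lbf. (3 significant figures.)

F is given directly by: F = Gm₁m₂/r².
m₁ = 4.53×10^5 t = 4.530×10^8 kg; m₂ = 4.91×10^7 t = 4.910×10^10 kg; r = 9.72 km = 9720 m; G = 6.674×10^-11 N·m²/kg².
F = 15.71 N
15.71 N × (1 lbf / 4.448 N) = 3.532 lbf

3.53 lbf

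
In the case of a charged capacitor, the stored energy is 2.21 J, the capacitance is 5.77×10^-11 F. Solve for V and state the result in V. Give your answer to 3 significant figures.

2.77×10^5 V

Solving E = ½C·V² for V: V = √(2E/C).
E = 2.21 J; C = 5.77×10^-11 F.
V = 2.768×10^5 V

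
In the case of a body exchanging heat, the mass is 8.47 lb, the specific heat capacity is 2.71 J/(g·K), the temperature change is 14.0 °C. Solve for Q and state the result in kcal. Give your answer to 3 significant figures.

34.8 kcal

Q is given directly by: Q = mcΔT.
m = 8.47 lb = 3.842 kg; c = 2.71 J/(g·K) = 2710 J/(kg·K); ΔT = 14.0 °C = 14.00 K.
Q = 1.458×10^5 J  (the unit combination reduces to kg·m²/s² = J)
1.458×10^5 J × (1 kcal / 4184 J) = 34.84 kcal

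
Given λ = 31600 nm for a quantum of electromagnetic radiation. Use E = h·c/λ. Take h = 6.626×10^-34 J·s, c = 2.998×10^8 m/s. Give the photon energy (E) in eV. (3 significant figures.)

Directly: E = hc/λ.
λ = 31600 nm = 3.160×10^-5 m; h = 6.626×10^-34 J·s; c = 2.998×10^8 m/s.
E = 6.286×10^-21 J
6.286×10^-21 J × (1 eV / 1.602×10^-19 J) = 0.03924 eV

0.0392 eV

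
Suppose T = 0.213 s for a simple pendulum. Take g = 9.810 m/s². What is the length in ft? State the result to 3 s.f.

Rearranging T = 2π√(L/g) for L: L = g·(T/2π)².
T = 0.213 s; g = 9.810 m/s².
L = 0.01127 m
0.01127 m × (1 ft / 0.3048 m) = 0.03699 ft

0.0370 ft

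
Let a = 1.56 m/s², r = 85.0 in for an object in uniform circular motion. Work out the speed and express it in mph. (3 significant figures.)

4.11 mph

Solving a = v²/r for v: v = √(a·r).
a = 1.56 m/s²; r = 85.0 in = 2.159 m.
v = 1.835 m/s
1.835 m/s × (1 mph / 0.4470 m/s) = 4.105 mph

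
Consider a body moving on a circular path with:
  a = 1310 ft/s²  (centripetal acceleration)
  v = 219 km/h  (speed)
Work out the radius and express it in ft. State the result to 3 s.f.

30.4 ft

Rearranging a = v²/r for r: r = v²/a.
a = 1310 ft/s² = 399.3 m/s²; v = 219 km/h = 60.83 m/s.
r = 9.268 m
9.268 m × (1 ft / 0.3048 m) = 30.41 ft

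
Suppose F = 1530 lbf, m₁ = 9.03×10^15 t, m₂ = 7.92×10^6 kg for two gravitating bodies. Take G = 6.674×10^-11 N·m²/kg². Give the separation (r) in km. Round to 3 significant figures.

From Newton's law of gravitation: r = √(G·m₁m₂/F).
F = 1530 lbf = 6806 N; m₁ = 9.03×10^15 t = 9.030×10^18 kg; m₂ = 7.92×10^6 kg; G = 6.674×10^-11 N·m²/kg².
r = 8.375×10^5 m
8.375×10^5 m × (1 km / 1000 m) = 837.5 km

837 km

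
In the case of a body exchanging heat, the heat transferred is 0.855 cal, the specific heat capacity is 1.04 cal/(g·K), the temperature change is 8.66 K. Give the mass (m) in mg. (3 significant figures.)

94.9 mg

Rearranging Q = m·c·ΔT for m: m = Q/(c·ΔT).
Q = 0.855 cal = 3.577 J; c = 1.04 cal/(g·K) = 4351 J/(kg·K); ΔT = 8.66 K.
m = 9.493×10^-5 kg
9.493×10^-5 kg × (1 mg / 1.000×10^-6 kg) = 94.93 mg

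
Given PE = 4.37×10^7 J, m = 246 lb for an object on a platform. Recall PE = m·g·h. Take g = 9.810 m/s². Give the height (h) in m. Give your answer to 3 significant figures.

39900 m

Rearranging PE = m·g·h for h: h = PE/(m·g).
PE = 4.37×10^7 J; m = 246 lb = 111.6 kg; g = 9.810 m/s².
h = 39922 m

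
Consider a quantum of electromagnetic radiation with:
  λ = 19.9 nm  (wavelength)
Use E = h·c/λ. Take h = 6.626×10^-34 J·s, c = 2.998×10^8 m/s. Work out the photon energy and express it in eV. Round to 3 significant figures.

E is given directly by: E = hc/λ.
λ = 19.9 nm = 1.990×10^-8 m; h = 6.626×10^-34 J·s; c = 2.998×10^8 m/s.
E = 9.982×10^-18 J
9.982×10^-18 J × (1 eV / 1.602×10^-19 J) = 62.30 eV

62.3 eV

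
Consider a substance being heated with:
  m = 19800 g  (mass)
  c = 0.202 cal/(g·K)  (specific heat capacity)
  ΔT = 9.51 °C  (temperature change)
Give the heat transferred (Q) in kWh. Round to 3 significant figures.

Q is given directly by: Q = mcΔT.
m = 19800 g = 19.80 kg; c = 0.202 cal/(g·K) = 845.2 J/(kg·K); ΔT = 9.51 °C = 9.510 K.
Q = 1.591×10^5 J
1.591×10^5 J × (1 kWh / 3.600×10^6 J) = 0.04421 kWh

0.0442 kWh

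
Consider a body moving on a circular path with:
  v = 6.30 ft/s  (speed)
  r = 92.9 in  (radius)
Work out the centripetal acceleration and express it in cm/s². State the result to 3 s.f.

156 cm/s²

a is given directly by: a = v²/r.
v = 6.30 ft/s = 1.920 m/s; r = 92.9 in = 2.360 m.
a = 1.563 m/s²
1.563 m/s² × (1 cm/s² / 0.01000 m/s²) = 156.3 cm/s²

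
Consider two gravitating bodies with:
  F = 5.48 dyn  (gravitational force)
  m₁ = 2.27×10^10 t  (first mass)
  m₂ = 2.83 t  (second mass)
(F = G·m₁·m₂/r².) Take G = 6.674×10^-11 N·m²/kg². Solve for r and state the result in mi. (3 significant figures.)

Solving F = G·m₁·m₂/r² for r: r = √(G·m₁m₂/F).
F = 5.48 dyn = 5.480×10^-5 N; m₁ = 2.27×10^10 t = 2.270×10^13 kg; m₂ = 2.83 t = 2830 kg; G = 6.674×10^-11 N·m²/kg².
r = 2.797×10^5 m
2.797×10^5 m × (1 mi / 1609 m) = 173.8 mi

174 mi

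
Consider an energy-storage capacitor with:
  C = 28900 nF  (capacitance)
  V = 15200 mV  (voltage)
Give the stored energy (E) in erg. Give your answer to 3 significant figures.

Directly: E = ½CV².
C = 28900 nF = 2.890×10^-5 F; V = 15200 mV = 15.20 V.
E = 0.003339 J
0.003339 J × (1 erg / 1.000×10^-7 J) = 33385 erg

33400 erg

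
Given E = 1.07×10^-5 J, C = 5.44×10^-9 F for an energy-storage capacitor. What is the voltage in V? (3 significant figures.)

62.7 V

Rearranging E = ½C·V² for V: V = √(2E/C).
E = 1.07×10^-5 J; C = 5.44×10^-9 F.
V = 62.72 V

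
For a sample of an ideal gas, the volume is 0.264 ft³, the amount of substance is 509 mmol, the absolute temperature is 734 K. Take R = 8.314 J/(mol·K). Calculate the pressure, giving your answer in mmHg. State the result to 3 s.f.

3120 mmHg

From the ideal-gas law: P = nRT/V.
V = 0.264 ft³ = 0.007476 m³; n = 509 mmol = 0.5090 mol; T = 734 K; R = 8.314 J/(mol·K).
P = 4.155×10^5 Pa
4.155×10^5 Pa × (1 mmHg / 133.3 Pa) = 3117 mmHg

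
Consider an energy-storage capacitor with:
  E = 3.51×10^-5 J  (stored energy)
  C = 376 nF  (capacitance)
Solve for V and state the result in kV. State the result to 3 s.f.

Solving E = ½C·V² for V: V = √(2E/C).
E = 3.51×10^-5 J; C = 376 nF = 3.760×10^-7 F.
V = 13.66 V  (the unit combination reduces to kg·m²/(A·s³) = V)
13.66 V × (1 kV / 1000 V) = 0.01366 kV

0.0137 kV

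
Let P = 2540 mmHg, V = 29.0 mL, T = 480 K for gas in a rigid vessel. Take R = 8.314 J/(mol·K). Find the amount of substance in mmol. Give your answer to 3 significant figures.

2.46 mmol

Rearranging: n = PV/(RT).
P = 2540 mmHg = 3.386×10^5 Pa; V = 29.0 mL = 2.900×10^-5 m³; T = 480 K; R = 8.314 J/(mol·K).
n = 0.002461 mol
0.002461 mol × (1 mmol / 0.001000 mol) = 2.461 mmol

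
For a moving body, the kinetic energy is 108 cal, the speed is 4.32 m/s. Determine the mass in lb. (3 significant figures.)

Solving KE = ½mv² for m: m = 2·KE/v².
KE = 108 cal = 451.9 J; v = 4.32 m/s.
m = 48.43 kg
48.43 kg × (1 lb / 0.4536 kg) = 106.8 lb

107 lb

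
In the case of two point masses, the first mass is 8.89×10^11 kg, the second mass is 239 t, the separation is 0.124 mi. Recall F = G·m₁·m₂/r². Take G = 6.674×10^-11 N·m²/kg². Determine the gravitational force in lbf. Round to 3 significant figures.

F is given directly by: F = Gm₁m₂/r².
m₁ = 8.89×10^11 kg; m₂ = 239 t = 2.390×10^5 kg; r = 0.124 mi = 199.6 m; G = 6.674×10^-11 N·m²/kg².
F = 356.1 N
356.1 N × (1 lbf / 4.448 N) = 80.05 lbf

80.0 lbf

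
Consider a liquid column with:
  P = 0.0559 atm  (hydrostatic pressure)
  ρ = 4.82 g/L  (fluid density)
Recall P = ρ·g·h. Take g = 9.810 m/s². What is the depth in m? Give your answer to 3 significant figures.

Rearranging P = ρ·g·h for h: h = P/(ρ·g).
P = 0.0559 atm = 5664 Pa; ρ = 4.82 g/L = 4.820 kg/m³; g = 9.810 m/s².
h = 119.8 m

120 m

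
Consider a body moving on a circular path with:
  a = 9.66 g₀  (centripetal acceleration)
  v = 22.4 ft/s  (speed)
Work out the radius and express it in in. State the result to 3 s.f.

Rearranging: r = v²/a.
a = 9.66 g₀ = 94.73 m/s²; v = 22.4 ft/s = 6.828 m/s.
r = 0.4921 m
0.4921 m × (1 in / 0.02540 m) = 19.37 in

19.4 in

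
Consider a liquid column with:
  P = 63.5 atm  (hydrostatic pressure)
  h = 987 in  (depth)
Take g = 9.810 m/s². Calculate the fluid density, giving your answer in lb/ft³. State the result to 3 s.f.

Solving P = ρ·g·h for ρ: ρ = P/(g·h).
P = 63.5 atm = 6.434×10^6 Pa; h = 987 in = 25.07 m; g = 9.810 m/s².
ρ = 26162 kg/m³
26162 kg/m³ × (1 lb/ft³ / 16.02 kg/m³) = 1633 lb/ft³

1630 lb/ft³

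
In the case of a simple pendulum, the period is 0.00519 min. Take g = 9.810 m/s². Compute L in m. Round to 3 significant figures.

Rearranging: L = g·(T/2π)².
T = 0.00519 min = 0.3114 s; g = 9.810 m/s².
L = 0.02410 m

0.0241 m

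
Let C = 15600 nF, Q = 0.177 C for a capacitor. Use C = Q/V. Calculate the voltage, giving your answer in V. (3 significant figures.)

11300 V

Rearranging: V = Q/C.
C = 15600 nF = 1.560×10^-5 F; Q = 0.177 C.
V = 11346 V  (the unit combination reduces to kg·m²/(A·s³) = V)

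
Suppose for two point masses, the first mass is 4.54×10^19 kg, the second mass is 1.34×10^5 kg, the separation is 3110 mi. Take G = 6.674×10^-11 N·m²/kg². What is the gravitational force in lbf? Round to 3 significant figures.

3.64 lbf

F is given directly by: F = Gm₁m₂/r².
m₁ = 4.54×10^19 kg; m₂ = 1.34×10^5 kg; r = 3110 mi = 5.005×10^6 m; G = 6.674×10^-11 N·m²/kg².
F = 16.21 N  (the unit combination reduces to kg·m/s² = N)
16.21 N × (1 lbf / 4.448 N) = 3.644 lbf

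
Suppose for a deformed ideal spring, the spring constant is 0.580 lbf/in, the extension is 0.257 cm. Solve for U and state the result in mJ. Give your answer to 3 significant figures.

0.335 mJ

U is given directly by: U = ½kx².
k = 0.580 lbf/in = 101.6 N/m; x = 0.257 cm = 0.002570 m.
U = 3.354×10^-4 J
3.354×10^-4 J × (1 mJ / 0.001000 J) = 0.3354 mJ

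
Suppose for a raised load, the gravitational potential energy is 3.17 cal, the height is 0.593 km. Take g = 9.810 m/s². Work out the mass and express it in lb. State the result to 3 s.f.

Solving PE = m·g·h for m: m = PE/(g·h).
PE = 3.17 cal = 13.26 J; h = 0.593 km = 593.0 m; g = 9.810 m/s².
m = 0.002280 kg
0.002280 kg × (1 lb / 0.4536 kg) = 0.005026 lb

0.00503 lb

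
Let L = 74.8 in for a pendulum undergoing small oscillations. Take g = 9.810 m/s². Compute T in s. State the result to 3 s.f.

T is given directly by: T = 2π√(L/g).
L = 74.8 in = 1.900 m; g = 9.810 m/s².
T = 2.765 s

2.77 s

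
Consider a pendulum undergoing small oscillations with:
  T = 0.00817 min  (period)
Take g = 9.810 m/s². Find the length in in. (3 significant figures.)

Solving T = 2π√(L/g) for L: L = g·(T/2π)².
T = 0.00817 min = 0.4902 s; g = 9.810 m/s².
L = 0.05971 m
0.05971 m × (1 in / 0.02540 m) = 2.351 in

2.35 in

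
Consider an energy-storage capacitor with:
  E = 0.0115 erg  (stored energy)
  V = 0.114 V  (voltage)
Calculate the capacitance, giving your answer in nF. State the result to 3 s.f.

177 nF

Solving E = ½C·V² for C: C = 2E/V².
E = 0.0115 erg = 1.150×10^-9 J; V = 0.114 V.
C = 1.770×10^-7 F
1.770×10^-7 F × (1 nF / 1.000×10^-9 F) = 177.0 nF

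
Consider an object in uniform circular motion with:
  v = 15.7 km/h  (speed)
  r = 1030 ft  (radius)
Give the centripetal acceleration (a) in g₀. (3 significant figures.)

0.00618 g₀

a is given directly by: a = v²/r.
v = 15.7 km/h = 4.361 m/s; r = 1030 ft = 313.9 m.
a = 0.06058 m/s²
0.06058 m/s² × (1 g₀ / 9.807 m/s²) = 0.006178 g₀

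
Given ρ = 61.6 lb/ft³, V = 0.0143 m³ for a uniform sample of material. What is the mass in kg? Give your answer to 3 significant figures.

14.1 kg

Solving ρ = m/V for m: m = ρV.
ρ = 61.6 lb/ft³ = 986.7 kg/m³; V = 0.0143 m³.
m = 14.11 kg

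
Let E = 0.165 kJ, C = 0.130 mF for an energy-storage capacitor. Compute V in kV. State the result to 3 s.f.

Solving E = ½C·V² for V: V = √(2E/C).
E = 0.165 kJ = 165.0 J; C = 0.130 mF = 1.300×10^-4 F.
V = 1593 V
1593 V × (1 kV / 1000 V) = 1.593 kV

1.59 kV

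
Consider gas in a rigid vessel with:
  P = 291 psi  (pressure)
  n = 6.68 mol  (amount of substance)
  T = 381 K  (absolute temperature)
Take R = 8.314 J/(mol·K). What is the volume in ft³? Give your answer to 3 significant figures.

0.372 ft³

Rearranging: V = nRT/P.
P = 291 psi = 2.006×10^6 Pa; n = 6.68 mol; T = 381 K; R = 8.314 J/(mol·K).
V = 0.01055 m³
0.01055 m³ × (1 ft³ / 0.02832 m³) = 0.3724 ft³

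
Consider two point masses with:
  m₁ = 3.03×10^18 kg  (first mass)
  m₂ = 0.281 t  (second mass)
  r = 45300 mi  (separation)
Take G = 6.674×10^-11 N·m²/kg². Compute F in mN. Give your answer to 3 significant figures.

0.0107 mN

Directly: F = Gm₁m₂/r².
m₁ = 3.03×10^18 kg; m₂ = 0.281 t = 281.0 kg; r = 45300 mi = 7.290×10^7 m; G = 6.674×10^-11 N·m²/kg².
F = 1.069×10^-5 N  (the unit combination reduces to kg·m/s² = N)
1.069×10^-5 N × (1 mN / 0.001000 N) = 0.01069 mN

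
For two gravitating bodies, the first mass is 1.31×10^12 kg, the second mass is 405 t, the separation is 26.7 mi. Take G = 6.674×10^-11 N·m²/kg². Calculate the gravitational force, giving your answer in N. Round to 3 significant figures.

From Newton's law of gravitation: F = Gm₁m₂/r².
m₁ = 1.31×10^12 kg; m₂ = 405 t = 4.050×10^5 kg; r = 26.7 mi = 42969 m; G = 6.674×10^-11 N·m²/kg².
F = 0.01918 N

0.0192 N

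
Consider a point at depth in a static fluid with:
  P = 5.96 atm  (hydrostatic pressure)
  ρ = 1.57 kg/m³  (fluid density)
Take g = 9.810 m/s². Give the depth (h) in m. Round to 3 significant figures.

39200 m

Rearranging P = ρ·g·h for h: h = P/(ρ·g).
P = 5.96 atm = 6.039×10^5 Pa; ρ = 1.57 kg/m³; g = 9.810 m/s².
h = 39210 m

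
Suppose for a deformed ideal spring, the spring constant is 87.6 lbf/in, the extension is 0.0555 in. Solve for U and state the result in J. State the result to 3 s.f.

Directly: U = ½kx².
k = 87.6 lbf/in = 15341 N/m; x = 0.0555 in = 0.001410 m.
U = 0.01524 J

0.0152 J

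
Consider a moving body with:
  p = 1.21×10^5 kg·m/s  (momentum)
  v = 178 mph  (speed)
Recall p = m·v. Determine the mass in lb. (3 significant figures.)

Rearranging: m = p/v.
p = 1.21×10^5 kg·m/s; v = 178 mph = 79.57 m/s.
m = 1521 kg
1521 kg × (1 lb / 0.4536 kg) = 3352 lb

3350 lb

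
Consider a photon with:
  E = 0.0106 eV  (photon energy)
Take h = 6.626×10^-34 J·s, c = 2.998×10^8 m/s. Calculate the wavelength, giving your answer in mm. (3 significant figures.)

0.117 mm

Rearranging E = h·c/λ for λ: λ = hc/E.
E = 0.0106 eV = 1.698×10^-21 J; h = 6.626×10^-34 J·s; c = 2.998×10^8 m/s.
λ = 1.170×10^-4 m
1.170×10^-4 m × (1 mm / 0.001000 m) = 0.1170 mm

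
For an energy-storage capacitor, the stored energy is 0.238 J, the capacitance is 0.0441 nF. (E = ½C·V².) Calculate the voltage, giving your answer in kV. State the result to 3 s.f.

Rearranging E = ½C·V² for V: V = √(2E/C).
E = 0.238 J; C = 0.0441 nF = 4.410×10^-11 F.
V = 1.039×10^5 V
1.039×10^5 V × (1 kV / 1000 V) = 103.9 kV

104 kV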